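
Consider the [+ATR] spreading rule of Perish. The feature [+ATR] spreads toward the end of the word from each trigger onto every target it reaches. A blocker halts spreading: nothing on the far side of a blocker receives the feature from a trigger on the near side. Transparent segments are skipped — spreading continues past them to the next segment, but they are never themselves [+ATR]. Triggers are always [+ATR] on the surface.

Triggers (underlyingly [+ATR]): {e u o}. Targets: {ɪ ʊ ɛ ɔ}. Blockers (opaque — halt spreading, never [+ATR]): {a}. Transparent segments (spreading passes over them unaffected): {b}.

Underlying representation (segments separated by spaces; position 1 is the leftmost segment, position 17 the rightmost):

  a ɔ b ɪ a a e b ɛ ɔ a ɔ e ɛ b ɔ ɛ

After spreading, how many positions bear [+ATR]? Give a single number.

7

From /e/ at 7 rightward: 8 /b/ transparent; 9 /ɛ/ → [+ATR]; 10 /ɔ/ → [+ATR]; 11 /a/ blocks.
From /e/ at 13 rightward: 14 /ɛ/ → [+ATR]; 15 /b/ transparent; 16 /ɔ/ → [+ATR]; 17 /ɛ/ → [+ATR]; word edge.
Targets with no active source: positions 2 4 12 stay [-ATR].
[+ATR] positions on the surface: 7 9 10 13 14 16 17.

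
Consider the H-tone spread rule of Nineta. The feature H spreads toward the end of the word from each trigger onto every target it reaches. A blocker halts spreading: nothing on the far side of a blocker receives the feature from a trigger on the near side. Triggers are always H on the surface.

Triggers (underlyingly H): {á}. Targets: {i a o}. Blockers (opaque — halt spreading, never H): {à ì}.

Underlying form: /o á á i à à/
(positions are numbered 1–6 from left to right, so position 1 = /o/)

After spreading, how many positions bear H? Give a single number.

From /á/ at 2 rightward: 3 /á/ is itself a trigger — this domain ends here.
From /á/ at 3 rightward: 4 /i/ → H; 5 /à/ blocks.
Target with no active source: position 1 stays [-high tone].
H positions on the surface: 2 3 4.

3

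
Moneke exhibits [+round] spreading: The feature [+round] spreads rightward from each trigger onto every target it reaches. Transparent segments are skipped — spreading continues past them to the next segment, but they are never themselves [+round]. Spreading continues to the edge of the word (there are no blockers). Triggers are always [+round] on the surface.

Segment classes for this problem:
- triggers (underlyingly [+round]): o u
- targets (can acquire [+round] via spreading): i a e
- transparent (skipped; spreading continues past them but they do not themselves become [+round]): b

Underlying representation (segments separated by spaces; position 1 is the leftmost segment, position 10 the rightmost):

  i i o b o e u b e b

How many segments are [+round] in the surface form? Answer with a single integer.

5

From /o/ at 3 rightward: 4 /b/ transparent; 5 /o/ is itself a trigger — this domain ends here.
From /o/ at 5 rightward: 6 /e/ → [+round]; 7 /u/ is itself a trigger — this domain ends here.
From /u/ at 7 rightward: 8 /b/ transparent; 9 /e/ → [+round]; 10 /b/ transparent; word edge.
Targets with no active source: positions 1 2 stay [-round].
[+round] positions on the surface: 3 5 6 7 9.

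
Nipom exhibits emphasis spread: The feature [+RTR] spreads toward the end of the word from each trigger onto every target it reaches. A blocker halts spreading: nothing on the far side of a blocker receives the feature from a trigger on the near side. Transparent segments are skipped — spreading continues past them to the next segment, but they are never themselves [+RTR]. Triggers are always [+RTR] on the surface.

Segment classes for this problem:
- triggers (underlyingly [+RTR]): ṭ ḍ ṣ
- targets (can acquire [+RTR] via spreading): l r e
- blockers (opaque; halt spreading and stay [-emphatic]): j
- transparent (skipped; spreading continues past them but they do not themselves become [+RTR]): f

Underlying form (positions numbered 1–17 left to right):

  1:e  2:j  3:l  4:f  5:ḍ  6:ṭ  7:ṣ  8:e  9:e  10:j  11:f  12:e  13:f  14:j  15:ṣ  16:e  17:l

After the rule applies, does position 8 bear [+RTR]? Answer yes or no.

From /ḍ/ at 5 rightward: 6 /ṭ/ is itself a trigger — this domain ends here.
From /ṭ/ at 6 rightward: 7 /ṣ/ is itself a trigger — this domain ends here.
From /ṣ/ at 7 rightward: 8 /e/ → [+RTR]; 9 /e/ → [+RTR]; 10 /j/ blocks.
From /ṣ/ at 15 rightward: 16 /e/ → [+RTR]; 17 /l/ → [+RTR]; word edge.
Targets with no active source: positions 1 3 12 stay [-emphatic].
[+RTR] positions on the surface: 5 6 7 8 9 15 16 17.

yes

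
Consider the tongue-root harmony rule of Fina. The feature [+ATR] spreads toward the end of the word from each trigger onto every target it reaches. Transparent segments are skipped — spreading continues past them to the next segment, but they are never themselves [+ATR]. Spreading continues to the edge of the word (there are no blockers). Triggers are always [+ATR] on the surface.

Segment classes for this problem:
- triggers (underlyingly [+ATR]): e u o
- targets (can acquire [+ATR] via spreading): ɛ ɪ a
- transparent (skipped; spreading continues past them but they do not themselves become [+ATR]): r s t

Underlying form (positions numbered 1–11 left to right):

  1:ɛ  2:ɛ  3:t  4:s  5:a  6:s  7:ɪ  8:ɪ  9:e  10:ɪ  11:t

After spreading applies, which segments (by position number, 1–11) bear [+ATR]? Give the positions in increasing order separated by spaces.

From /e/ at 9 rightward: 10 /ɪ/ → [+ATR]; 11 /t/ transparent; word edge.
Targets with no active source: positions 1 2 5 7 8 stay [-ATR].

9 10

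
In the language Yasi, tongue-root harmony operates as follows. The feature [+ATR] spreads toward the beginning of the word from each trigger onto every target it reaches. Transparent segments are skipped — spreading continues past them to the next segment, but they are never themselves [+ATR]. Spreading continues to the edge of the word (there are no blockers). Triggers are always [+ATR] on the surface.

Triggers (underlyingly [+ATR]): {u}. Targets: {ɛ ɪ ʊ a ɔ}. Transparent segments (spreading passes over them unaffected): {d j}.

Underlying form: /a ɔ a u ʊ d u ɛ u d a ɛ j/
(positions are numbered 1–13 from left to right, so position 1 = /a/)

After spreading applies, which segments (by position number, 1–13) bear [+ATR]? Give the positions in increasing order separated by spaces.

1 2 3 4 5 7 8 9

From /u/ at 4 leftward: 3 /a/ → [+ATR]; 2 /ɔ/ → [+ATR]; 1 /a/ → [+ATR]; word edge.
From /u/ at 7 leftward: 6 /d/ transparent; 5 /ʊ/ → [+ATR]; 4 /u/ is itself a trigger — this domain ends here.
From /u/ at 9 leftward: 8 /ɛ/ → [+ATR]; 7 /u/ is itself a trigger — this domain ends here.
Targets with no active source: positions 11 12 stay [-ATR].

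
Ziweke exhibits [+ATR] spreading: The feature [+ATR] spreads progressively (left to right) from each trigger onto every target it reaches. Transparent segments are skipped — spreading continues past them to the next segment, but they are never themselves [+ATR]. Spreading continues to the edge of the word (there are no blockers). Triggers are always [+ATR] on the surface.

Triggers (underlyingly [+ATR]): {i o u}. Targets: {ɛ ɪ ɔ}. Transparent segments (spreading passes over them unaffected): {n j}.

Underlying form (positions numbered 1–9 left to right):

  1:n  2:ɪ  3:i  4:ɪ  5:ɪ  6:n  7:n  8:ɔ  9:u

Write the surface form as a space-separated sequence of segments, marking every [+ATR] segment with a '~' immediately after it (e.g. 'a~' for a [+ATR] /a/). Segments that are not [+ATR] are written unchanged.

From /i/ at 3 rightward: 4 /ɪ/ → [+ATR]; 5 /ɪ/ → [+ATR]; 6 /n/ transparent; 7 /n/ transparent; 8 /ɔ/ → [+ATR]; 9 /u/ is itself a trigger — this domain ends here.
From /u/ at 9 rightward: word edge.
Target with no active source: position 2 stays [-ATR].
[+ATR] positions on the surface: 3 4 5 8 9.

n ɪ i~ ɪ~ ɪ~ n n ɔ~ u~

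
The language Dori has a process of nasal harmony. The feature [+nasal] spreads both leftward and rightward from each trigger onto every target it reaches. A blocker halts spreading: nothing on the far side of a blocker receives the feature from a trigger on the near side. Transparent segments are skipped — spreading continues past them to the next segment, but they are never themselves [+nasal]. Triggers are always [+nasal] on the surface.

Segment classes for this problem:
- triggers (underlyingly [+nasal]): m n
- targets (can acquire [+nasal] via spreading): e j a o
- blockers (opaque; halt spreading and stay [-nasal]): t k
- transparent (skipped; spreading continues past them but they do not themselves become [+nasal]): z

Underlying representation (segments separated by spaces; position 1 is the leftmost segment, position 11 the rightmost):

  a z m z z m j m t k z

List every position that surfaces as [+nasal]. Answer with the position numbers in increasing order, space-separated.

1 3 6 7 8

From /m/ at 3 rightward: 4 /z/ transparent; 5 /z/ transparent; 6 /m/ is itself a trigger — this domain ends here.
From /m/ at 3 leftward: 2 /z/ transparent; 1 /a/ → [+nasal]; word edge.
From /m/ at 6 rightward: 7 /j/ → [+nasal]; 8 /m/ is itself a trigger — this domain ends here.
From /m/ at 6 leftward: 5 /z/ transparent; 4 /z/ transparent; 3 /m/ is itself a trigger — this domain ends here.
From /m/ at 8 rightward: 9 /t/ blocks.
From /m/ at 8 leftward: 7 /j/ → [+nasal]; 6 /m/ is itself a trigger — this domain ends here.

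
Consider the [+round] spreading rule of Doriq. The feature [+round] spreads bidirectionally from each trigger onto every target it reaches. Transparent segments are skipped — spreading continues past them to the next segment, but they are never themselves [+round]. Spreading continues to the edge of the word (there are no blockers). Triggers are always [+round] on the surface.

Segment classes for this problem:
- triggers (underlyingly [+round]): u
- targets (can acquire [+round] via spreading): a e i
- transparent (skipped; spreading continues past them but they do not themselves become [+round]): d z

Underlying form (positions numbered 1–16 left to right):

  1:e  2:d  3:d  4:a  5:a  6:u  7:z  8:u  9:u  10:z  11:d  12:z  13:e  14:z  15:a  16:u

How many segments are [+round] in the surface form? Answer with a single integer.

From /u/ at 6 rightward: 7 /z/ transparent; 8 /u/ is itself a trigger — this domain ends here.
From /u/ at 6 leftward: 5 /a/ → [+round]; 4 /a/ → [+round]; 3 /d/ transparent; 2 /d/ transparent; 1 /e/ → [+round]; word edge.
From /u/ at 8 rightward: 9 /u/ is itself a trigger — this domain ends here.
From /u/ at 8 leftward: 7 /z/ transparent; 6 /u/ is itself a trigger — this domain ends here.
From /u/ at 9 rightward: 10 /z/ transparent; 11 /d/ transparent; 12 /z/ transparent; 13 /e/ → [+round]; 14 /z/ transparent; 15 /a/ → [+round]; 16 /u/ is itself a trigger — this domain ends here.
From /u/ at 9 leftward: 8 /u/ is itself a trigger — this domain ends here.
From /u/ at 16 rightward: word edge.
From /u/ at 16 leftward: 15 /a/ → [+round]; 14 /z/ transparent; 13 /e/ → [+round]; 12 /z/ transparent; 11 /d/ transparent; 10 /z/ transparent; 9 /u/ is itself a trigger — this domain ends here.
[+round] positions on the surface: 1 4 5 6 8 9 13 15 16.

9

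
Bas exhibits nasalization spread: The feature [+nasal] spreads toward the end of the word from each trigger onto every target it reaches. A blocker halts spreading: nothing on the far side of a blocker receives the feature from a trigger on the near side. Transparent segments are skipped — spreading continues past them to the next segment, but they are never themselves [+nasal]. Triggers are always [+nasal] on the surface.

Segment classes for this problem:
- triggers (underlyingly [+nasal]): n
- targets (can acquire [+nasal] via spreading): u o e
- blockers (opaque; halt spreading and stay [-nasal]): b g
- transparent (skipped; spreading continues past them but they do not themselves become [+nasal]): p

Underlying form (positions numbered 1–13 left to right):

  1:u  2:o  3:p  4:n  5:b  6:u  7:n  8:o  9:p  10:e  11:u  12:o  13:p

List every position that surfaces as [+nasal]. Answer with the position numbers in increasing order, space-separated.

From /n/ at 4 rightward: 5 /b/ blocks.
From /n/ at 7 rightward: 8 /o/ → [+nasal]; 9 /p/ transparent; 10 /e/ → [+nasal]; 11 /u/ → [+nasal]; 12 /o/ → [+nasal]; 13 /p/ transparent; word edge.
Targets with no active source: positions 1 2 6 stay [-nasal].

4 7 8 10 11 12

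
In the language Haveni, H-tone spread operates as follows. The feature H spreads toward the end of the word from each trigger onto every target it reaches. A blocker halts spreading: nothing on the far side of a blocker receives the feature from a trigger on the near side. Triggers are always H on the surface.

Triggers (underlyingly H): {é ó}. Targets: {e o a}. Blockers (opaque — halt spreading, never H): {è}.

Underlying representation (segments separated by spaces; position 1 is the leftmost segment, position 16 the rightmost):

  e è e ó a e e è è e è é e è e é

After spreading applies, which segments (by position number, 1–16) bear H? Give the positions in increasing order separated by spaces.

4 5 6 7 12 13 16

From /ó/ at 4 rightward: 5 /a/ → H; 6 /e/ → H; 7 /e/ → H; 8 /è/ blocks.
From /é/ at 12 rightward: 13 /e/ → H; 14 /è/ blocks.
From /é/ at 16 rightward: word edge.
Targets with no active source: positions 1 3 10 15 stay [-high tone].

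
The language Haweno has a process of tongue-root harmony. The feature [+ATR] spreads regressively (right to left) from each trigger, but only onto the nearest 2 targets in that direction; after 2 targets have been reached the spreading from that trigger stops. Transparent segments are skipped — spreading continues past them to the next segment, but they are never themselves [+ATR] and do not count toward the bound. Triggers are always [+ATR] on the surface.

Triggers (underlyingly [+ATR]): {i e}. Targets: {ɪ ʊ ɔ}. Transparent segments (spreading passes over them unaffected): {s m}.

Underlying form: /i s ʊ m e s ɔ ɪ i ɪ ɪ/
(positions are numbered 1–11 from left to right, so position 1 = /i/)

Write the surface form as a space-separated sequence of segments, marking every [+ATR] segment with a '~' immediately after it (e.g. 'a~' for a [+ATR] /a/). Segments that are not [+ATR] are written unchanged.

i~ s ʊ~ m e~ s ɔ~ ɪ~ i~ ɪ ɪ

From /i/ at 1 leftward: word edge.
From /e/ at 5 leftward: 4 /m/ transparent; 3 /ʊ/ → [+ATR]; 2 /s/ transparent; 1 /i/ is itself a trigger — this domain ends here.
From /i/ at 9 leftward: 8 /ɪ/ → [+ATR]; 7 /ɔ/ → [+ATR]; bound reached.
Targets with no active source: positions 10 11 stay [-ATR].
[+ATR] positions on the surface: 1 3 5 7 8 9.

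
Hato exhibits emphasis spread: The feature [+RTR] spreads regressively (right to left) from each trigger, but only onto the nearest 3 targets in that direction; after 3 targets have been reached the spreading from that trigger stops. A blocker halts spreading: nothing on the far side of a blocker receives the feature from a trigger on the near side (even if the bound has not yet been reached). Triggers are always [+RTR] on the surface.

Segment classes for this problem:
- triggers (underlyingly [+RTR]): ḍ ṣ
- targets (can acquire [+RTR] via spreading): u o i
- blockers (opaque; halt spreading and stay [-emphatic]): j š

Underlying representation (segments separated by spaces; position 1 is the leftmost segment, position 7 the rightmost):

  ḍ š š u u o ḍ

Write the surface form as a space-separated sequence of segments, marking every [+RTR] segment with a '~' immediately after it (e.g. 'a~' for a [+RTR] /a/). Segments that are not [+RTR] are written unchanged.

ḍ~ š š u~ u~ o~ ḍ~

From /ḍ/ at 1 leftward: word edge.
From /ḍ/ at 7 leftward: 6 /o/ → [+RTR]; 5 /u/ → [+RTR]; 4 /u/ → [+RTR]; bound reached.
[+RTR] positions on the surface: 1 4 5 6 7.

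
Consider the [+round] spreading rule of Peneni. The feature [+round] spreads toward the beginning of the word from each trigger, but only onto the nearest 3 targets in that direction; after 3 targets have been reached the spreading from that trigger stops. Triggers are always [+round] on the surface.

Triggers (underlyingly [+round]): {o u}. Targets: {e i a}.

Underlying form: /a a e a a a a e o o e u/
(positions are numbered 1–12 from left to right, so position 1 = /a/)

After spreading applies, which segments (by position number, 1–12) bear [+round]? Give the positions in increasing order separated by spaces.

6 7 8 9 10 11 12

From /o/ at 9 leftward: 8 /e/ → [+round]; 7 /a/ → [+round]; 6 /a/ → [+round]; bound reached.
From /o/ at 10 leftward: 9 /o/ is itself a trigger — this domain ends here.
From /u/ at 12 leftward: 11 /e/ → [+round]; 10 /o/ is itself a trigger — this domain ends here.
Targets with no active source: positions 1 2 3 4 5 stay [-round].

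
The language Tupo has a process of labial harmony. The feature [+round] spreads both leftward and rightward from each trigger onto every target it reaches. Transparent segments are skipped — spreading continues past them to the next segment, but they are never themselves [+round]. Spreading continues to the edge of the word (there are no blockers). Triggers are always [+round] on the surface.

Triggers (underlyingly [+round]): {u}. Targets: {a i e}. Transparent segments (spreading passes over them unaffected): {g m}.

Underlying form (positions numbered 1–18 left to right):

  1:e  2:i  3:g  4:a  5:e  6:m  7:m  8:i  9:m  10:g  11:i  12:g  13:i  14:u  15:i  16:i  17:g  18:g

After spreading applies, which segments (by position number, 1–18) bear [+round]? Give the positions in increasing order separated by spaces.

From /u/ at 14 rightward: 15 /i/ → [+round]; 16 /i/ → [+round]; 17 /g/ transparent; 18 /g/ transparent; word edge.
From /u/ at 14 leftward: 13 /i/ → [+round]; 12 /g/ transparent; 11 /i/ → [+round]; 10 /g/ transparent; 9 /m/ transparent; 8 /i/ → [+round]; 7 /m/ transparent; 6 /m/ transparent; 5 /e/ → [+round]; 4 /a/ → [+round]; 3 /g/ transparent; 2 /i/ → [+round]; 1 /e/ → [+round]; word edge.

1 2 4 5 8 11 13 14 15 16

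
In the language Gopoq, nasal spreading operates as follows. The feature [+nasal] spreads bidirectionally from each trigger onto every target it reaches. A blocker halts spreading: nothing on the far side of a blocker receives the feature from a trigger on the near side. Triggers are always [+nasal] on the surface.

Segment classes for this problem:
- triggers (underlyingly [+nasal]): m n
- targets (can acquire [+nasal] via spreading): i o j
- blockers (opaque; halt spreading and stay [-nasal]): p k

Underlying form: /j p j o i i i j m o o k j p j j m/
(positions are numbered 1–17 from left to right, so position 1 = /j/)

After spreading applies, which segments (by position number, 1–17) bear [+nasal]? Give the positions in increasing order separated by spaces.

3 4 5 6 7 8 9 10 11 15 16 17

From /m/ at 9 rightward: 10 /o/ → [+nasal]; 11 /o/ → [+nasal]; 12 /k/ blocks.
From /m/ at 9 leftward: 8 /j/ → [+nasal]; 7 /i/ → [+nasal]; 6 /i/ → [+nasal]; 5 /i/ → [+nasal]; 4 /o/ → [+nasal]; 3 /j/ → [+nasal]; 2 /p/ blocks.
From /m/ at 17 rightward: word edge.
From /m/ at 17 leftward: 16 /j/ → [+nasal]; 15 /j/ → [+nasal]; 14 /p/ blocks.
Targets with no active source: positions 1 13 stay [-nasal].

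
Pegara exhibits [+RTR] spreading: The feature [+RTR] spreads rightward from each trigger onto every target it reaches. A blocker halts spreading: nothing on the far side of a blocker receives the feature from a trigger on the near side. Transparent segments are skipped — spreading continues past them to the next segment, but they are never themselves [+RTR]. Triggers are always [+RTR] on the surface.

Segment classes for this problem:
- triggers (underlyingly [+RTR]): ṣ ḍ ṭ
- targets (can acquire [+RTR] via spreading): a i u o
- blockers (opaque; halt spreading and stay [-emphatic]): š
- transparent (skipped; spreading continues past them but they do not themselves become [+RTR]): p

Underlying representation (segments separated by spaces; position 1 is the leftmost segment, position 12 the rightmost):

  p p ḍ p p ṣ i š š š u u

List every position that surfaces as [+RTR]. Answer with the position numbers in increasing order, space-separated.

From /ḍ/ at 3 rightward: 4 /p/ transparent; 5 /p/ transparent; 6 /ṣ/ is itself a trigger — this domain ends here.
From /ṣ/ at 6 rightward: 7 /i/ → [+RTR]; 8 /š/ blocks.
Targets with no active source: positions 11 12 stay [-emphatic].

3 6 7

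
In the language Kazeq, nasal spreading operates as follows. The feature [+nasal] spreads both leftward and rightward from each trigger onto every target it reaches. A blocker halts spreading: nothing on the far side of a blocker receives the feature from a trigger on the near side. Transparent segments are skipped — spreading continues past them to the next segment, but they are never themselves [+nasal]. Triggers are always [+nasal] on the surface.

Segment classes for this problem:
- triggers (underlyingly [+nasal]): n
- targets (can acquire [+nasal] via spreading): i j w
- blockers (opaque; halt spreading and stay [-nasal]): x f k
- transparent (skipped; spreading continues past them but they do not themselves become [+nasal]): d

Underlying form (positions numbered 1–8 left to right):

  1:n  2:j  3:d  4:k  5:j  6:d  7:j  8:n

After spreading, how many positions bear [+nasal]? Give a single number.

From /n/ at 1 rightward: 2 /j/ → [+nasal]; 3 /d/ transparent; 4 /k/ blocks.
From /n/ at 1 leftward: word edge.
From /n/ at 8 rightward: word edge.
From /n/ at 8 leftward: 7 /j/ → [+nasal]; 6 /d/ transparent; 5 /j/ → [+nasal]; 4 /k/ blocks.
[+nasal] positions on the surface: 1 2 5 7 8.

5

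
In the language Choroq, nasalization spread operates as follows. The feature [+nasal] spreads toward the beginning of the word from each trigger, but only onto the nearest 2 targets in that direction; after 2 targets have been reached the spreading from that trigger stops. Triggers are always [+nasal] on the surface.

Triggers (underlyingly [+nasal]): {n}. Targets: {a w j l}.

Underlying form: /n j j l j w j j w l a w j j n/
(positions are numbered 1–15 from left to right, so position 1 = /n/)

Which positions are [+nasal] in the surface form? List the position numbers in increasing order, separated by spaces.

1 13 14 15

From /n/ at 1 leftward: word edge.
From /n/ at 15 leftward: 14 /j/ → [+nasal]; 13 /j/ → [+nasal]; bound reached.
Targets with no active source: positions 2 3 4 5 6 7 8 9 10 11 12 stay [-nasal].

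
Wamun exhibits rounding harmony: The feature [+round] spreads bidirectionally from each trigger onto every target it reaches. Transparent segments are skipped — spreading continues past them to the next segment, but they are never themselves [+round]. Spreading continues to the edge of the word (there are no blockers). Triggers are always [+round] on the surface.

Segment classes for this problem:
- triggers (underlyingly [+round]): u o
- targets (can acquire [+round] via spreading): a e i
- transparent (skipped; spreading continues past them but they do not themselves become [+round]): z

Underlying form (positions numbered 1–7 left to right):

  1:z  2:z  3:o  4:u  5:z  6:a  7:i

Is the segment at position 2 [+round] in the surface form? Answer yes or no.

From /o/ at 3 rightward: 4 /u/ is itself a trigger — this domain ends here.
From /o/ at 3 leftward: 2 /z/ transparent; 1 /z/ transparent; word edge.
From /u/ at 4 rightward: 5 /z/ transparent; 6 /a/ → [+round]; 7 /i/ → [+round]; word edge.
From /u/ at 4 leftward: 3 /o/ is itself a trigger — this domain ends here.
[+round] positions on the surface: 3 4 6 7.

no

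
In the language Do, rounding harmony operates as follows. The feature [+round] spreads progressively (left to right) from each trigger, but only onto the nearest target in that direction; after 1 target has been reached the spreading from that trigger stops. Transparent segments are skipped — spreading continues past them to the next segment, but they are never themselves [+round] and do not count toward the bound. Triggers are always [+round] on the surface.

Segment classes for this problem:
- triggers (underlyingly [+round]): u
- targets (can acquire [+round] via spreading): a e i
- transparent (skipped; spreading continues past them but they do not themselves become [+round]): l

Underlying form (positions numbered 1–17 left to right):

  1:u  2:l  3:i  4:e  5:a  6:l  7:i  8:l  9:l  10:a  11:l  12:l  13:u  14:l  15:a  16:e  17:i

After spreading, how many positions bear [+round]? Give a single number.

4

From /u/ at 1 rightward: 2 /l/ transparent; 3 /i/ → [+round]; bound reached.
From /u/ at 13 rightward: 14 /l/ transparent; 15 /a/ → [+round]; bound reached.
Targets with no active source: positions 4 5 7 10 16 17 stay [-round].
[+round] positions on the surface: 1 3 13 15.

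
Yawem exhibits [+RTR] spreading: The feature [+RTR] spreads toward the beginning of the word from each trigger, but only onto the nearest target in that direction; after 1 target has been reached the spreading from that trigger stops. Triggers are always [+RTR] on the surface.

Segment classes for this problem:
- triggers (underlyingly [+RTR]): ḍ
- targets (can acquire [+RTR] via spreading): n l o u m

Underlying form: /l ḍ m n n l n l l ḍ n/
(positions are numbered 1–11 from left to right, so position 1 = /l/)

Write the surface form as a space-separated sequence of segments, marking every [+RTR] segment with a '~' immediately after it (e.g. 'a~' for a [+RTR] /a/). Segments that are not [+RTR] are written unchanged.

l~ ḍ~ m n n l n l l~ ḍ~ n

From /ḍ/ at 2 leftward: 1 /l/ → [+RTR]; bound reached.
From /ḍ/ at 10 leftward: 9 /l/ → [+RTR]; bound reached.
Targets with no active source: positions 3 4 5 6 7 8 11 stay [-emphatic].
[+RTR] positions on the surface: 1 2 9 10.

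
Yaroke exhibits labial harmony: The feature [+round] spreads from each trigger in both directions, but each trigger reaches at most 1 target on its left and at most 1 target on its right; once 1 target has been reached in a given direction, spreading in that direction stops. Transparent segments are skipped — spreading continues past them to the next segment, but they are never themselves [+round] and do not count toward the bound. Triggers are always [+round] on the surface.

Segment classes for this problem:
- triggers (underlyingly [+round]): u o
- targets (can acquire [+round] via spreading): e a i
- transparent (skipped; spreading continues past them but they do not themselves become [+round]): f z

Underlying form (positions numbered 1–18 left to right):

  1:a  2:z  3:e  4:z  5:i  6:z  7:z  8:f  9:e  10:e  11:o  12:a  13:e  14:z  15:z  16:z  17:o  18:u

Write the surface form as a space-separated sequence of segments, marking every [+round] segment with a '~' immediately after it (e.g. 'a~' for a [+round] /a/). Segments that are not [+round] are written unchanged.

a z e z i z z f e e~ o~ a~ e~ z z z o~ u~

From /o/ at 11 rightward: 12 /a/ → [+round]; bound reached.
From /o/ at 11 leftward: 10 /e/ → [+round]; bound reached.
From /o/ at 17 rightward: 18 /u/ is itself a trigger — this domain ends here.
From /o/ at 17 leftward: 16 /z/ transparent; 15 /z/ transparent; 14 /z/ transparent; 13 /e/ → [+round]; bound reached.
From /u/ at 18 rightward: word edge.
From /u/ at 18 leftward: 17 /o/ is itself a trigger — this domain ends here.
Targets with no active source: positions 1 3 5 9 stay [-round].
[+round] positions on the surface: 10 11 12 13 17 18.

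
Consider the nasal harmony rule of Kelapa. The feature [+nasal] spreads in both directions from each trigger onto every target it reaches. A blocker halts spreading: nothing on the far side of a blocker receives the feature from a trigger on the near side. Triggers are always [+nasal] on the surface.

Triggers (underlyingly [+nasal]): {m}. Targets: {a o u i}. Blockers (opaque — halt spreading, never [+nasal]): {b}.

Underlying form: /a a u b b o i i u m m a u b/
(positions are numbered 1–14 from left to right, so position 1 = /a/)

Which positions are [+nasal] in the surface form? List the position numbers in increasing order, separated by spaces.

6 7 8 9 10 11 12 13

From /m/ at 10 rightward: 11 /m/ is itself a trigger — this domain ends here.
From /m/ at 10 leftward: 9 /u/ → [+nasal]; 8 /i/ → [+nasal]; 7 /i/ → [+nasal]; 6 /o/ → [+nasal]; 5 /b/ blocks.
From /m/ at 11 rightward: 12 /a/ → [+nasal]; 13 /u/ → [+nasal]; 14 /b/ blocks.
From /m/ at 11 leftward: 10 /m/ is itself a trigger — this domain ends here.
Targets with no active source: positions 1 2 3 stay [-nasal].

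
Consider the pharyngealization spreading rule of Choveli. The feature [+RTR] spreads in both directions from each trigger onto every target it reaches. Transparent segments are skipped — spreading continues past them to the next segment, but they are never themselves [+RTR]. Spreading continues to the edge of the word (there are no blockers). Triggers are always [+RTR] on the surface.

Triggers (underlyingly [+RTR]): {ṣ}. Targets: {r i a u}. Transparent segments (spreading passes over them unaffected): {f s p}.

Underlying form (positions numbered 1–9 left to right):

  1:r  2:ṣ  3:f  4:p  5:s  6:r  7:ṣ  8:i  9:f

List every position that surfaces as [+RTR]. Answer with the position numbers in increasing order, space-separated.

1 2 6 7 8

From /ṣ/ at 2 rightward: 3 /f/ transparent; 4 /p/ transparent; 5 /s/ transparent; 6 /r/ → [+RTR]; 7 /ṣ/ is itself a trigger — this domain ends here.
From /ṣ/ at 2 leftward: 1 /r/ → [+RTR]; word edge.
From /ṣ/ at 7 rightward: 8 /i/ → [+RTR]; 9 /f/ transparent; word edge.
From /ṣ/ at 7 leftward: 6 /r/ → [+RTR]; 5 /s/ transparent; 4 /p/ transparent; 3 /f/ transparent; 2 /ṣ/ is itself a trigger — this domain ends here.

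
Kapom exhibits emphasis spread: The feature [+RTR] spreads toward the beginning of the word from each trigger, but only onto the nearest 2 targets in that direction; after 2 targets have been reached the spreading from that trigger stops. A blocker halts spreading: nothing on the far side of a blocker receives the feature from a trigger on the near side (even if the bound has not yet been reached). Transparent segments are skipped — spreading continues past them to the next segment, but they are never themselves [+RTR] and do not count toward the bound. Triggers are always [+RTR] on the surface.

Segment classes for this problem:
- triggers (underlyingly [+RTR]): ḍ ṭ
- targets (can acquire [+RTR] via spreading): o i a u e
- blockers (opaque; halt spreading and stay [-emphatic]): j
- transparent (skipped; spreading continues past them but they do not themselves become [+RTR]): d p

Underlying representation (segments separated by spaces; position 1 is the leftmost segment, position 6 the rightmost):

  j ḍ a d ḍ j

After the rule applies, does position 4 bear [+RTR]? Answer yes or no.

no

From /ḍ/ at 2 leftward: 1 /j/ blocks.
From /ḍ/ at 5 leftward: 4 /d/ transparent; 3 /a/ → [+RTR]; 2 /ḍ/ is itself a trigger — this domain ends here.
[+RTR] positions on the surface: 2 3 5.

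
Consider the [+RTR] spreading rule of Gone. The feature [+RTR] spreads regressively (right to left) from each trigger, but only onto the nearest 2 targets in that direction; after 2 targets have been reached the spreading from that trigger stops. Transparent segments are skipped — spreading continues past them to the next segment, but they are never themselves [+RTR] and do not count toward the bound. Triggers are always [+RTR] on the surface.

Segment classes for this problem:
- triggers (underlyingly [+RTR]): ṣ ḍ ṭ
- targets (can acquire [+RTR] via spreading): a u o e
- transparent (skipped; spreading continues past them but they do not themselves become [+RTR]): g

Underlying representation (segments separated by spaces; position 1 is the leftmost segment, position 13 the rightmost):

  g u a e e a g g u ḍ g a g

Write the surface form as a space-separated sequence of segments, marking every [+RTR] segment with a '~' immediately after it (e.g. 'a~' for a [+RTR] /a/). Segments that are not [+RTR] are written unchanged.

From /ḍ/ at 10 leftward: 9 /u/ → [+RTR]; 8 /g/ transparent; 7 /g/ transparent; 6 /a/ → [+RTR]; bound reached.
Targets with no active source: positions 2 3 4 5 12 stay [-emphatic].
[+RTR] positions on the surface: 6 9 10.

g u a e e a~ g g u~ ḍ~ g a g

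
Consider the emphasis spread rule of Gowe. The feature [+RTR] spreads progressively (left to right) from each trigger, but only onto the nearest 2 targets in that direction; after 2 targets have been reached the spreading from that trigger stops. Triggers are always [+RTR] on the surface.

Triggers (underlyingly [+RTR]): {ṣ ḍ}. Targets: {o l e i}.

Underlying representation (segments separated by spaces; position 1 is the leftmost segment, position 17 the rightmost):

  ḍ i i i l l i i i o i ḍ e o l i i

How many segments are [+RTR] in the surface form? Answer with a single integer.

6

From /ḍ/ at 1 rightward: 2 /i/ → [+RTR]; 3 /i/ → [+RTR]; bound reached.
From /ḍ/ at 12 rightward: 13 /e/ → [+RTR]; 14 /o/ → [+RTR]; bound reached.
Targets with no active source: positions 4 5 6 7 8 9 10 11 15 16 17 stay [-emphatic].
[+RTR] positions on the surface: 1 2 3 12 13 14.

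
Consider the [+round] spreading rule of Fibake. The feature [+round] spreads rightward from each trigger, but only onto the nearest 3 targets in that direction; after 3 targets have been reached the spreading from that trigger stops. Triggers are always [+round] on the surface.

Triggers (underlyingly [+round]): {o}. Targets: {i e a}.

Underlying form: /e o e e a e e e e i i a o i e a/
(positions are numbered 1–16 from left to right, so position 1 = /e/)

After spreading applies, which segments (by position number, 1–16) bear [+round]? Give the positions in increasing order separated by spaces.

2 3 4 5 13 14 15 16

From /o/ at 2 rightward: 3 /e/ → [+round]; 4 /e/ → [+round]; 5 /a/ → [+round]; bound reached.
From /o/ at 13 rightward: 14 /i/ → [+round]; 15 /e/ → [+round]; 16 /a/ → [+round]; bound reached.
Targets with no active source: positions 1 6 7 8 9 10 11 12 stay [-round].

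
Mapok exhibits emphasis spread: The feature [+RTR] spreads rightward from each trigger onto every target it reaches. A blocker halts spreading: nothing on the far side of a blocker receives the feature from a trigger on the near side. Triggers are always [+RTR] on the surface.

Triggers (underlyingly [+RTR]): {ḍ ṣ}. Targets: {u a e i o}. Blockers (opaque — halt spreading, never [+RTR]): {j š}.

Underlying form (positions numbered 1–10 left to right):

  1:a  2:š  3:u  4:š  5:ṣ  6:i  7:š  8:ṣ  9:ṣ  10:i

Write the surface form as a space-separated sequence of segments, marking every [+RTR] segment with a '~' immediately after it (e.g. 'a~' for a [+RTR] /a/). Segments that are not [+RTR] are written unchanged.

From /ṣ/ at 5 rightward: 6 /i/ → [+RTR]; 7 /š/ blocks.
From /ṣ/ at 8 rightward: 9 /ṣ/ is itself a trigger — this domain ends here.
From /ṣ/ at 9 rightward: 10 /i/ → [+RTR]; word edge.
Targets with no active source: positions 1 3 stay [-emphatic].
[+RTR] positions on the surface: 5 6 8 9 10.

a š u š ṣ~ i~ š ṣ~ ṣ~ i~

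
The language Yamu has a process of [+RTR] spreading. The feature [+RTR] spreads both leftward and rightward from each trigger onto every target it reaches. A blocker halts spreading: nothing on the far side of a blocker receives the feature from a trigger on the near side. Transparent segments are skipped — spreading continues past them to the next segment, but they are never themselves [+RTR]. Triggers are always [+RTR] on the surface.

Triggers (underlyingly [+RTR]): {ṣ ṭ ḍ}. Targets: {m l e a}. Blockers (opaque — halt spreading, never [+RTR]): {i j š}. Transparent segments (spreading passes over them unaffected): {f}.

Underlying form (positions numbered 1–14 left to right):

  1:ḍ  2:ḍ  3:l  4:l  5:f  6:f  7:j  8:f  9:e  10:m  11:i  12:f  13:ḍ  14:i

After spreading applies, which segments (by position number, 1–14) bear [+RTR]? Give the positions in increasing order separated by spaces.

From /ḍ/ at 1 rightward: 2 /ḍ/ is itself a trigger — this domain ends here.
From /ḍ/ at 1 leftward: word edge.
From /ḍ/ at 2 rightward: 3 /l/ → [+RTR]; 4 /l/ → [+RTR]; 5 /f/ transparent; 6 /f/ transparent; 7 /j/ blocks.
From /ḍ/ at 2 leftward: 1 /ḍ/ is itself a trigger — this domain ends here.
From /ḍ/ at 13 rightward: 14 /i/ blocks.
From /ḍ/ at 13 leftward: 12 /f/ transparent; 11 /i/ blocks.
Targets with no active source: positions 9 10 stay [-emphatic].

1 2 3 4 13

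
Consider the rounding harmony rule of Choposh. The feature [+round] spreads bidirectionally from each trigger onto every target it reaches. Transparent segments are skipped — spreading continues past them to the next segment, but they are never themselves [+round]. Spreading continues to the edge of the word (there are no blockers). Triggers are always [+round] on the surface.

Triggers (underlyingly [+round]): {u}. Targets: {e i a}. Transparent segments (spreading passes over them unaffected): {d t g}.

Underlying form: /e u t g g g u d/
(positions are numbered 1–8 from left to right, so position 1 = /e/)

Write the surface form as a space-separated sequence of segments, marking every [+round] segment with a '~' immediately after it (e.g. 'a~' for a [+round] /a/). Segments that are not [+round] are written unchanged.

e~ u~ t g g g u~ d

From /u/ at 2 rightward: 3 /t/ transparent; 4 /g/ transparent; 5 /g/ transparent; 6 /g/ transparent; 7 /u/ is itself a trigger — this domain ends here.
From /u/ at 2 leftward: 1 /e/ → [+round]; word edge.
From /u/ at 7 rightward: 8 /d/ transparent; word edge.
From /u/ at 7 leftward: 6 /g/ transparent; 5 /g/ transparent; 4 /g/ transparent; 3 /t/ transparent; 2 /u/ is itself a trigger — this domain ends here.
[+round] positions on the surface: 1 2 7.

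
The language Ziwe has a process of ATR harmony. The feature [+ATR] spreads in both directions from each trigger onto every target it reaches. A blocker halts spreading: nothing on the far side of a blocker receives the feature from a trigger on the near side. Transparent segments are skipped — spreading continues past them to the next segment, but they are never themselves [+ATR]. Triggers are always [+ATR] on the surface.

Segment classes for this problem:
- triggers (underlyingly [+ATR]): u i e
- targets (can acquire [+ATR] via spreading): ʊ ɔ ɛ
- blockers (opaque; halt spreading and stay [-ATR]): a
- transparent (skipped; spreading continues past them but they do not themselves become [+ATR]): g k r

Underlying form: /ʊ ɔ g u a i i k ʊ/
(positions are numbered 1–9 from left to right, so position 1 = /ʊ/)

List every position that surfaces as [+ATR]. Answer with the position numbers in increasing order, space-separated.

1 2 4 6 7 9

From /u/ at 4 rightward: 5 /a/ blocks.
From /u/ at 4 leftward: 3 /g/ transparent; 2 /ɔ/ → [+ATR]; 1 /ʊ/ → [+ATR]; word edge.
From /i/ at 6 rightward: 7 /i/ is itself a trigger — this domain ends here.
From /i/ at 6 leftward: 5 /a/ blocks.
From /i/ at 7 rightward: 8 /k/ transparent; 9 /ʊ/ → [+ATR]; word edge.
From /i/ at 7 leftward: 6 /i/ is itself a trigger — this domain ends here.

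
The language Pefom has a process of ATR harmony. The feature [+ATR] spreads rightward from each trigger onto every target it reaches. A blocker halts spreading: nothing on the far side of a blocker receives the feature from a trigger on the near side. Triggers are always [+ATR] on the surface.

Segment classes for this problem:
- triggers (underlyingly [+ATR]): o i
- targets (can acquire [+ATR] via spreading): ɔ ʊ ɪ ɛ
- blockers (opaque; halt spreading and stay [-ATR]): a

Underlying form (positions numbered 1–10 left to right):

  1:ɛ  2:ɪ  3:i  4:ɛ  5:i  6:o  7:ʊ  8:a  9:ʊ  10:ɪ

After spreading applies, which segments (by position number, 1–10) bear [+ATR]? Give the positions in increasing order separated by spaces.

3 4 5 6 7

From /i/ at 3 rightward: 4 /ɛ/ → [+ATR]; 5 /i/ is itself a trigger — this domain ends here.
From /i/ at 5 rightward: 6 /o/ is itself a trigger — this domain ends here.
From /o/ at 6 rightward: 7 /ʊ/ → [+ATR]; 8 /a/ blocks.
Targets with no active source: positions 1 2 9 10 stay [-ATR].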